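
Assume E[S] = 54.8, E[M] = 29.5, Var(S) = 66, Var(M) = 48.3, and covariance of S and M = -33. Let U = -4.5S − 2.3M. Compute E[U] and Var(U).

E[U] = -314.45, Var(U) = 908.907

E[U] = (-4.5)·E[S] + (-2.3)·E[M] = (-4.5)·54.8 + (-2.3)·29.5 = -314.45.
Var(U) = a²·Var(S) + b²·Var(M) + 2ab·covariance of S and M with a = -4.5, b = -2.3.
= (-4.5)²·66 + (-2.3)²·48.3 + 2·(-4.5)·(-2.3)·(-33)
= 1336.5 + 255.507 + (-683.1) = 908.907.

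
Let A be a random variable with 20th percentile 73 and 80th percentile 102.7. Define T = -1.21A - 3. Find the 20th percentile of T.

20th percentile of T = -127.267

Since a = -1.21 < 0 the transformation is decreasing, reversing order: the 20th percentile of T corresponds to the 80th percentile of A.
So P_{20}(T) = a·P_{80}(A) + b = (-1.21)·102.7 + (-3) = -127.267.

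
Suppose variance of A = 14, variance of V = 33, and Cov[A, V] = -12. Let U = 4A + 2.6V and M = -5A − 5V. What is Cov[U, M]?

By bilinearity, Cov[U, M] = ac·variance of A + bd·variance of V + (ad+bc)·Cov[A, V], with a=4, b=2.6, c=-5, d=-5.
ac·variance of A = 4·(-5)·14 = -280
bd·variance of V = 2.6·(-5)·33 = -429
(ad+bc)·Cov[A, V] = (-33)·(-12) = 396
Cov[U, M] = -280 + (-429) + 396 = -313.

Cov[U, M] = -313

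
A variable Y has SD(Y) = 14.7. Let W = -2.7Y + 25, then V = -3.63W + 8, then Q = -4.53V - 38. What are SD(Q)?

SD(W) = |-2.7|·14.7 = 39.69.
SD(V) = |-3.63|·39.69 = 144.0747.
SD(Q) = |-4.53|·144.0747 = 652.658391.

SD(Q) = 652.658391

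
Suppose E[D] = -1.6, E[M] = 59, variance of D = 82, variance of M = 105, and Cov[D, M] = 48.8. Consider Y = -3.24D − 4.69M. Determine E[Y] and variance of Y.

E[Y] = (-3.24)·E[D] + (-4.69)·E[M] = (-3.24)·(-1.6) + (-4.69)·59 = -271.526.
variance of Y = a²·variance of D + b²·variance of M + 2ab·Cov[D, M] with a = -3.24, b = -4.69.
= (-3.24)²·82 + (-4.69)²·105 + 2·(-3.24)·(-4.69)·48.8
= 860.8032 + 2309.5905 + 1483.09056 = 4653.48426.

E[Y] = -271.526, variance of Y = 4653.48426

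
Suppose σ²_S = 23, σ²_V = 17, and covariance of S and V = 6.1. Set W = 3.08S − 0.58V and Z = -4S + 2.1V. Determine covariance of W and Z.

covariance of W and Z = -250.4592

By bilinearity, covariance of W and Z = ac·σ²_S + bd·σ²_V + (ad+bc)·covariance of S and V, with a=3.08, b=-0.58, c=-4, d=2.1.
ac·σ²_S = 3.08·(-4)·23 = -283.36
bd·σ²_V = (-0.58)·2.1·17 = -20.706
(ad+bc)·covariance of S and V = (8.788)·6.1 = 53.6068
covariance of W and Z = -283.36 + (-20.706) + 53.6068 = -250.4592.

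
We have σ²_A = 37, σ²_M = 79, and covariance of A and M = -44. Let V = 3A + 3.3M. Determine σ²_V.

σ²_V = 322.11

σ²_V = a²·σ²_A + b²·σ²_M + 2ab·covariance of A and M with a = 3, b = 3.3.
= 3²·37 + 3.3²·79 + 2·3·3.3·(-44)
= 333 + 860.31 + (-871.2) = 322.11.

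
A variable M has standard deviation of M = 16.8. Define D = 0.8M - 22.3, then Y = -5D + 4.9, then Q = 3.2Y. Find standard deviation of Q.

standard deviation of Q = 215.04

standard deviation of D = |0.8|·16.8 = 13.44.
standard deviation of Y = |-5|·13.44 = 67.2.
standard deviation of Q = |3.2|·67.2 = 215.04.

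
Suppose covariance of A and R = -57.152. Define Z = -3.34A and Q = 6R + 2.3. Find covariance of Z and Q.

covariance of Z and Q = a·c·covariance of A and R = (-3.34)·6·(-57.152) = 1145.32608. Additive constants drop out.

covariance of Z and Q = 1145.32608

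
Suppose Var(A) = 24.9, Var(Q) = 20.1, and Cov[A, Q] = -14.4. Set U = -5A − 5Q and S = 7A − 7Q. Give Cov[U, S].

Cov[U, S] = -168

By bilinearity, Cov[U, S] = ac·Var(A) + bd·Var(Q) + (ad+bc)·Cov[A, Q], with a=-5, b=-5, c=7, d=-7.
ac·Var(A) = (-5)·7·24.9 = -871.5
bd·Var(Q) = (-5)·(-7)·20.1 = 703.5
(ad+bc)·Cov[A, Q] = (0)·(-14.4) = 0
Cov[U, S] = -871.5 + 703.5 + 0 = -168.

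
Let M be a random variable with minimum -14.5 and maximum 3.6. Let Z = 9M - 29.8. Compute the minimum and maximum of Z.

min(Z) = -160.3, max(Z) = 2.6

a = 9 > 0, so min(Z) = a·min(M)+b = 9·(-14.5) + (-29.8) = -160.3 and max(Z) = 9·3.6 + (-29.8) = 2.6.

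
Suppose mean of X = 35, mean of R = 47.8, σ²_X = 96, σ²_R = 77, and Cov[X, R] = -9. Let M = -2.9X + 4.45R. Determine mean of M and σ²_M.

mean of M = (-2.9)·mean of X + 4.45·mean of R = (-2.9)·35 + 4.45·47.8 = 111.21.
σ²_M = a²·σ²_X + b²·σ²_R + 2ab·Cov[X, R] with a = -2.9, b = 4.45.
= (-2.9)²·96 + 4.45²·77 + 2·(-2.9)·4.45·(-9)
= 807.36 + 1524.7925 + 232.29 = 2564.4425.

mean of M = 111.21, σ²_M = 2564.4425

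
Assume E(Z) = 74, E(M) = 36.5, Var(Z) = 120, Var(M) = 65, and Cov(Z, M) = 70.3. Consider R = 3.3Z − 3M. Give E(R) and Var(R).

E(R) = 3.3·E(Z) + (-3)·E(M) = 3.3·74 + (-3)·36.5 = 134.7.
Var(R) = a²·Var(Z) + b²·Var(M) + 2ab·Cov(Z, M) with a = 3.3, b = -3.
= 3.3²·120 + (-3)²·65 + 2·3.3·(-3)·70.3
= 1306.8 + 585 + (-1391.94) = 499.86.

E(R) = 134.7, Var(R) = 499.86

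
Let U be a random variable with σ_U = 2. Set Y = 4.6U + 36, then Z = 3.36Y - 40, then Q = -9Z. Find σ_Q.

σ_Y = |4.6|·2 = 9.2.
σ_Z = |3.36|·9.2 = 30.912.
σ_Q = |-9|·30.912 = 278.208.

σ_Q = 278.208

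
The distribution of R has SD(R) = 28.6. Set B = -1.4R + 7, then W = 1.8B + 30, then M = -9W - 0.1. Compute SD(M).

SD(B) = |-1.4|·28.6 = 40.04.
SD(W) = |1.8|·40.04 = 72.072.
SD(M) = |-9|·72.072 = 648.648.

SD(M) = 648.648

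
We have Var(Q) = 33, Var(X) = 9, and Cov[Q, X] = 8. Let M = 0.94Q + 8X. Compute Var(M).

Var(M) = 725.4788

Var(M) = a²·Var(Q) + b²·Var(X) + 2ab·Cov[Q, X] with a = 0.94, b = 8.
= 0.94²·33 + 8²·9 + 2·0.94·8·8
= 29.1588 + 576 + 120.32 = 725.4788.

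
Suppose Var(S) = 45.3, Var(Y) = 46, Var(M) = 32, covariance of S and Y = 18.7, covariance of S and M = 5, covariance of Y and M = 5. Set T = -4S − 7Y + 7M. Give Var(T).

Var(T) = a²·Var(S) + b²·Var(Y) + c²·Var(M) + 2ab·covariance of S and Y + 2ac·covariance of S and M + 2bc·covariance of Y and M, with a = -4, b = -7, c = 7.
= 724.8 + 2254 + 1568 + 1047.2 + (-280) + (-490)
= 4824.

Var(T) = 4824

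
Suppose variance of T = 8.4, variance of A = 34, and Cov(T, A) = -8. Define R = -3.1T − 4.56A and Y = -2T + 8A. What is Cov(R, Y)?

Cov(R, Y) = -1062.8

By bilinearity, Cov(R, Y) = ac·variance of T + bd·variance of A + (ad+bc)·Cov(T, A), with a=-3.1, b=-4.56, c=-2, d=8.
ac·variance of T = (-3.1)·(-2)·8.4 = 52.08
bd·variance of A = (-4.56)·8·34 = -1240.32
(ad+bc)·Cov(T, A) = (-15.68)·(-8) = 125.44
Cov(R, Y) = 52.08 + (-1240.32) + 125.44 = -1062.8.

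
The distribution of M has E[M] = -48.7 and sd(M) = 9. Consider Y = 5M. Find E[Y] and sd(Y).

E[Y] = -243.5, sd(Y) = 45

Y = 5M is linear with a = 5, b = 0.
E[Y] = a·E[M] + b = 5·(-48.7) = -243.5.
sd(Y) = |a|·sd(M) = |5|·9 = 45.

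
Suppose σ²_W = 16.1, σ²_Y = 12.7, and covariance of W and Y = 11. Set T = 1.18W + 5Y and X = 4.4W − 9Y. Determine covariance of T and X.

By bilinearity, covariance of T and X = ac·σ²_W + bd·σ²_Y + (ad+bc)·covariance of W and Y, with a=1.18, b=5, c=4.4, d=-9.
ac·σ²_W = 1.18·4.4·16.1 = 83.5912
bd·σ²_Y = 5·(-9)·12.7 = -571.5
(ad+bc)·covariance of W and Y = (11.38)·11 = 125.18
covariance of T and X = 83.5912 + (-571.5) + 125.18 = -362.7288.

covariance of T and X = -362.7288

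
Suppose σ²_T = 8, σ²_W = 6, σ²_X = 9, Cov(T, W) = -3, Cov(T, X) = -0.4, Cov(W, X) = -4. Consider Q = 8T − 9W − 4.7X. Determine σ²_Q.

σ²_Q = a²·σ²_T + b²·σ²_W + c²·σ²_X + 2ab·Cov(T, W) + 2ac·Cov(T, X) + 2bc·Cov(W, X), with a = 8, b = -9, c = -4.7.
= 512 + 486 + 198.81 + 432 + 30.08 + (-338.4)
= 1320.49.

σ²_Q = 1320.49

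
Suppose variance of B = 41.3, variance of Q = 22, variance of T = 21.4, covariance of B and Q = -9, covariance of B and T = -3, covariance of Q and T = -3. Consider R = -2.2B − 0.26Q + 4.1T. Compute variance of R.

variance of R = 611.3332

variance of R = a²·variance of B + b²·variance of Q + c²·variance of T + 2ab·covariance of B and Q + 2ac·covariance of B and T + 2bc·covariance of Q and T, with a = -2.2, b = -0.26, c = 4.1.
= 199.892 + 1.4872 + 359.734 + (-10.296) + 54.12 + 6.396
= 611.3332.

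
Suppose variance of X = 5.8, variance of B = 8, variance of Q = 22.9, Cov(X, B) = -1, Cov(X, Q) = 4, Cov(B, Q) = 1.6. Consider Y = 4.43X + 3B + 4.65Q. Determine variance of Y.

variance of Y = a²·variance of X + b²·variance of B + c²·variance of Q + 2ab·Cov(X, B) + 2ac·Cov(X, Q) + 2bc·Cov(B, Q), with a = 4.43, b = 3, c = 4.65.
= 113.82442 + 72 + 495.15525 + (-26.58) + 164.796 + 44.64
= 863.83567.

variance of Y = 863.83567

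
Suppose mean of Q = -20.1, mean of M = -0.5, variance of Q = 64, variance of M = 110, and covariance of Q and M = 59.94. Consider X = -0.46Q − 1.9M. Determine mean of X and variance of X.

mean of X = 10.196, variance of X = 515.41752

mean of X = (-0.46)·mean of Q + (-1.9)·mean of M = (-0.46)·(-20.1) + (-1.9)·(-0.5) = 10.196.
variance of X = a²·variance of Q + b²·variance of M + 2ab·covariance of Q and M with a = -0.46, b = -1.9.
= (-0.46)²·64 + (-1.9)²·110 + 2·(-0.46)·(-1.9)·59.94
= 13.5424 + 397.1 + 104.77512 = 515.41752.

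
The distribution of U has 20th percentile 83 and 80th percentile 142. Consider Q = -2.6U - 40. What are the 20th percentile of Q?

20th percentile of Q = -409.2

Since a = -2.6 < 0 the transformation is decreasing, reversing order: the 20th percentile of Q corresponds to the 80th percentile of U.
So P_{20}(Q) = a·P_{80}(U) + b = (-2.6)·142 + (-40) = -409.2.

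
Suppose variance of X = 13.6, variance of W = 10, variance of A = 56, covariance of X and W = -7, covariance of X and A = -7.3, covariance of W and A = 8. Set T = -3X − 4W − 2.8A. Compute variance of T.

variance of T = 610

variance of T = a²·variance of X + b²·variance of W + c²·variance of A + 2ab·covariance of X and W + 2ac·covariance of X and A + 2bc·covariance of W and A, with a = -3, b = -4, c = -2.8.
= 122.4 + 160 + 439.04 + (-168) + (-122.64) + 179.2
= 610.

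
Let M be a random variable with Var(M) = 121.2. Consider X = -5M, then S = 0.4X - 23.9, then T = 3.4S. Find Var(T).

Var(X) = (-5)²·121.2 = 3030.
Var(S) = 0.4²·3030 = 484.8.
Var(T) = 3.4²·484.8 = 5604.288.

Var(T) = 5604.288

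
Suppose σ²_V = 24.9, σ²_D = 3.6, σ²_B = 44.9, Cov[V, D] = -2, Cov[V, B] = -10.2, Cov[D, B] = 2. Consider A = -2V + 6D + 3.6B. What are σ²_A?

σ²_A = 1092.384

σ²_A = a²·σ²_V + b²·σ²_D + c²·σ²_B + 2ab·Cov[V, D] + 2ac·Cov[V, B] + 2bc·Cov[D, B], with a = -2, b = 6, c = 3.6.
= 99.6 + 129.6 + 581.904 + 48 + 146.88 + 86.4
= 1092.384.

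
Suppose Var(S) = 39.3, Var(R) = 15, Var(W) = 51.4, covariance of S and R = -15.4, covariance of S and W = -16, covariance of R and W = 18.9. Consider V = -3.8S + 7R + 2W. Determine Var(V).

Var(V) = a²·Var(S) + b²·Var(R) + c²·Var(W) + 2ab·covariance of S and R + 2ac·covariance of S and W + 2bc·covariance of R and W, with a = -3.8, b = 7, c = 2.
= 567.492 + 735 + 205.6 + 819.28 + 243.2 + 529.2
= 3099.772.

Var(V) = 3099.772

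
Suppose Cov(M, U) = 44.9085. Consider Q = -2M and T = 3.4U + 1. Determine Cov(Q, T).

Cov(Q, T) = -305.3778

Cov(Q, T) = a·c·Cov(M, U) = (-2)·3.4·44.9085 = -305.3778. Additive constants drop out.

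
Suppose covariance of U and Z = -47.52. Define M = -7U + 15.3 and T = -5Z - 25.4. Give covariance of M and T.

covariance of M and T = a·c·covariance of U and Z = (-7)·(-5)·(-47.52) = -1663.2. Additive constants drop out.

covariance of M and T = -1663.2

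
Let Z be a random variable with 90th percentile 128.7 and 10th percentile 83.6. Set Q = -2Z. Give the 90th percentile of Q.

90th percentile of Q = -167.2

Since a = -2 < 0 the transformation is decreasing, reversing order: the 90th percentile of Q corresponds to the 10th percentile of Z.
So P_{90}(Q) = a·P_{10}(Z) + b = (-2)·83.6 = -167.2.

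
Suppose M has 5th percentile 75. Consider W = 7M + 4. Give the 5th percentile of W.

5th percentile of W = 529

Since a = 7 > 0 the transformation is increasing, so the 5th percentile of W = a·(P_{5} of M) + b = 7·75 + 4 = 529.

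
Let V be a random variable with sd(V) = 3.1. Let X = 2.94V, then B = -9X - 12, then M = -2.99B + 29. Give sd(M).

sd(X) = |2.94|·3.1 = 9.114.
sd(B) = |-9|·9.114 = 82.026.
sd(M) = |-2.99|·82.026 = 245.25774.

sd(M) = 245.25774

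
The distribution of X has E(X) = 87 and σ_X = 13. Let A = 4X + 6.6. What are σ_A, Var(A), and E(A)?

A = 4X + 6.6 is linear with a = 4, b = 6.6.
σ_A = |a|·σ_X = |4|·13 = 52.
Var(X) = 13² = 169.
Var(A) = a²·Var(X) = 4²·169 = 2704 (the additive constant 6.6 does not affect variance).
E(A) = a·E(X) + b = 4·87 + 6.6 = 354.6.

σ_A = 52, Var(A) = 2704, E(A) = 354.6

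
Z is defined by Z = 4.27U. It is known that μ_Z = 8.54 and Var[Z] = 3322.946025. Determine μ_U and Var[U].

μ_U = 2, Var[U] = 182.25

From Z = 4.27U: μ_Z = a·μ_U + b, so μ_U = (μ_Z − b)/a = (8.54 − 0)/4.27 = 2.
Var[Z] = a²·Var[U], so Var[U] = 3322.946025/4.27² = 182.25.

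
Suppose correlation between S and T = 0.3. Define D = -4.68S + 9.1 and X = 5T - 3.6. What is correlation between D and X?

correlation between D and X = -0.3

Linear rescalings preserve |correlation|; the slopes -4.68 and 5 have opposite signs, so the correlation flips sign: correlation between D and X = −correlation between S and T = -0.3.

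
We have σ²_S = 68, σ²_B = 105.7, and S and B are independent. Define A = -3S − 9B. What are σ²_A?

σ²_A = a²·σ²_S + b²·σ²_B + 2ab·Cov(S, B) with a = -3, b = -9.
Independence gives Cov(S, B) = 0.
= (-3)²·68 + (-9)²·105.7 + 2·(-3)·(-9)·0
= 612 + 8561.7 + 0 = 9173.7.

σ²_A = 9173.7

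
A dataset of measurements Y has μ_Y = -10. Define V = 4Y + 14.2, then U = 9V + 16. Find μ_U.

μ_V = 4·(-10) + 14.2 = -25.8.
μ_U = 9·(-25.8) + 16 = -216.2.

μ_U = -216.2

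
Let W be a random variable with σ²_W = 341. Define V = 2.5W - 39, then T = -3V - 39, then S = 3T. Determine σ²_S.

σ²_V = 2.5²·341 = 2131.25.
σ²_T = (-3)²·2131.25 = 19181.25.
σ²_S = 3²·19181.25 = 172631.25.

σ²_S = 172631.25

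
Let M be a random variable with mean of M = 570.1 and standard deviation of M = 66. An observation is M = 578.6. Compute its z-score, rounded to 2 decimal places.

z = (M − mean of M) / standard deviation of M = (578.6 − 570.1) / 66 ≈ 0.13.

z = 0.13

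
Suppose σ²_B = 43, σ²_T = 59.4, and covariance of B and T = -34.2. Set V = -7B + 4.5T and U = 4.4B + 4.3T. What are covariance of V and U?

covariance of V and U = 177.25

By bilinearity, covariance of V and U = ac·σ²_B + bd·σ²_T + (ad+bc)·covariance of B and T, with a=-7, b=4.5, c=4.4, d=4.3.
ac·σ²_B = (-7)·4.4·43 = -1324.4
bd·σ²_T = 4.5·4.3·59.4 = 1149.39
(ad+bc)·covariance of B and T = (-10.3)·(-34.2) = 352.26
covariance of V and U = -1324.4 + 1149.39 + 352.26 = 177.25.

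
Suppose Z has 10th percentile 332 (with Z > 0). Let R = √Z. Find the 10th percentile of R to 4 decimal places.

10th percentile of R = 18.2209

√Z is increasing, so P_{10}(R) = g(P_{10}(Z)) ≈ 18.2209.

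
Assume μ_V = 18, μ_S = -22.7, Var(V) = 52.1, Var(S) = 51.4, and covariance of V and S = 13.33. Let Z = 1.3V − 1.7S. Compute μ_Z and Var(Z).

μ_Z = 1.3·μ_V + (-1.7)·μ_S = 1.3·18 + (-1.7)·(-22.7) = 61.99.
Var(Z) = a²·Var(V) + b²·Var(S) + 2ab·covariance of V and S with a = 1.3, b = -1.7.
= 1.3²·52.1 + (-1.7)²·51.4 + 2·1.3·(-1.7)·13.33
= 88.049 + 148.546 + (-58.9186) = 177.6764.

μ_Z = 61.99, Var(Z) = 177.6764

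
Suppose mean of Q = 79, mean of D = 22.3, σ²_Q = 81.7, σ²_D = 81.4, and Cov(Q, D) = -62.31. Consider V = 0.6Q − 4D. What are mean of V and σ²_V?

mean of V = -41.8, σ²_V = 1630.9

mean of V = 0.6·mean of Q + (-4)·mean of D = 0.6·79 + (-4)·22.3 = -41.8.
σ²_V = a²·σ²_Q + b²·σ²_D + 2ab·Cov(Q, D) with a = 0.6, b = -4.
= 0.6²·81.7 + (-4)²·81.4 + 2·0.6·(-4)·(-62.31)
= 29.412 + 1302.4 + 299.088 = 1630.9.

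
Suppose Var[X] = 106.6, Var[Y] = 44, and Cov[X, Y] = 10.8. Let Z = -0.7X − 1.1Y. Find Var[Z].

Var[Z] = 122.106

Var[Z] = a²·Var[X] + b²·Var[Y] + 2ab·Cov[X, Y] with a = -0.7, b = -1.1.
= (-0.7)²·106.6 + (-1.1)²·44 + 2·(-0.7)·(-1.1)·10.8
= 52.234 + 53.24 + 16.632 = 122.106.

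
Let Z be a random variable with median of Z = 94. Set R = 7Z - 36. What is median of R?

A linear map preserves order up to sign, so median of R = a·median of Z + b = 7·94 + (-36) = 622.

median of R = 622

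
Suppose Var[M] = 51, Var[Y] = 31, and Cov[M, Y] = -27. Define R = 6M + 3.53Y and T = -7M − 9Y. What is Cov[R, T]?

By bilinearity, Cov[R, T] = ac·Var[M] + bd·Var[Y] + (ad+bc)·Cov[M, Y], with a=6, b=3.53, c=-7, d=-9.
ac·Var[M] = 6·(-7)·51 = -2142
bd·Var[Y] = 3.53·(-9)·31 = -984.87
(ad+bc)·Cov[M, Y] = (-78.71)·(-27) = 2125.17
Cov[R, T] = -2142 + (-984.87) + 2125.17 = -1001.7.

Cov[R, T] = -1001.7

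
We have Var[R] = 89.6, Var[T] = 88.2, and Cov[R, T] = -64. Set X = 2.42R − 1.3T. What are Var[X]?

Var[X] = 1076.47944

Var[X] = a²·Var[R] + b²·Var[T] + 2ab·Cov[R, T] with a = 2.42, b = -1.3.
= 2.42²·89.6 + (-1.3)²·88.2 + 2·2.42·(-1.3)·(-64)
= 524.73344 + 149.058 + 402.688 = 1076.47944.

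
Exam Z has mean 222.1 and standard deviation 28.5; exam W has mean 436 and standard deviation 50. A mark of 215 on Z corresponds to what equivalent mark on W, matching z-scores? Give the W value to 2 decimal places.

z = (215 − 222.1)/28.5 ≈ -0.2491.
W = 436 + z·50 = 436 + (215 − 222.1)·50/28.5 ≈ 423.54.

W = 423.54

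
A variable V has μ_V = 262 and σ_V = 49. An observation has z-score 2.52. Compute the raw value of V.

V = 385.48

V = μ_V + z·σ_V = 262 + 2.52·49 = 385.48.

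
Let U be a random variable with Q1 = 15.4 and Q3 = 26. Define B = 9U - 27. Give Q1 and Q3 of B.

a = 9 > 0: Q1(B) = a·Q1(U)+b = 111.6, Q3(B) = a·Q3(U)+b = 207.

Q1(B) = 111.6, Q3(B) = 207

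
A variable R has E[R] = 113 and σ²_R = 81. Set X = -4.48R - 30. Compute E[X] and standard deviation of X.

E[X] = -536.24, standard deviation of X = 40.32

X = -4.48R - 30 is linear with a = -4.48, b = -30.
E[X] = a·E[R] + b = (-4.48)·113 + (-30) = -536.24.
standard deviation of R = √81 = 9.
standard deviation of X = |a|·standard deviation of R = |-4.48|·9 = 40.32.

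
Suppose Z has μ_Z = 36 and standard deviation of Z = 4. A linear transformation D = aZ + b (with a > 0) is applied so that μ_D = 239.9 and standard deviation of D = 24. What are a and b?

standard deviation of D = a·standard deviation of Z (a > 0), so a = 24/4 = 6.
μ_D = a·μ_Z + b, so b = 239.9 − 6·36 = 23.9.

a = 6, b = 23.9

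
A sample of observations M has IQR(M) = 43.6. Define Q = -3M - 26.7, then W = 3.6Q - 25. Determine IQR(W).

IQR(Q) = |-3|·43.6 = 130.8.
IQR(W) = |3.6|·130.8 = 470.88.

IQR(W) = 470.88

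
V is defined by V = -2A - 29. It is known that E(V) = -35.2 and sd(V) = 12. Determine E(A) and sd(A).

E(A) = 3.1, sd(A) = 6

From V = -2A - 29: E(V) = a·E(A) + b, so E(A) = (E(V) − b)/a = (-35.2 − (-29))/(-2) = 3.1.
sd(V) = |a|·sd(A), so sd(A) = 12/|-2| = 6.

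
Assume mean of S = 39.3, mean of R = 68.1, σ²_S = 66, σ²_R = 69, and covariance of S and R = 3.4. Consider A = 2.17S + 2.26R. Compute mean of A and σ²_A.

mean of A = 2.17·mean of S + 2.26·mean of R = 2.17·39.3 + 2.26·68.1 = 239.187.
σ²_A = a²·σ²_S + b²·σ²_R + 2ab·covariance of S and R with a = 2.17, b = 2.26.
= 2.17²·66 + 2.26²·69 + 2·2.17·2.26·3.4
= 310.7874 + 352.4244 + 33.34856 = 696.56036.

mean of A = 239.187, σ²_A = 696.56036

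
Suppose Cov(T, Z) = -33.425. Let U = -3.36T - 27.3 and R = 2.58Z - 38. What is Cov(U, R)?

Cov(U, R) = 289.75464

Cov(U, R) = a·c·Cov(T, Z) = (-3.36)·2.58·(-33.425) = 289.75464. Additive constants drop out.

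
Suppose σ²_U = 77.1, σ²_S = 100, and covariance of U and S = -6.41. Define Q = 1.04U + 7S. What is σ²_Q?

σ²_Q = 4890.06176

σ²_Q = a²·σ²_U + b²·σ²_S + 2ab·covariance of U and S with a = 1.04, b = 7.
= 1.04²·77.1 + 7²·100 + 2·1.04·7·(-6.41)
= 83.39136 + 4900 + (-93.3296) = 4890.06176.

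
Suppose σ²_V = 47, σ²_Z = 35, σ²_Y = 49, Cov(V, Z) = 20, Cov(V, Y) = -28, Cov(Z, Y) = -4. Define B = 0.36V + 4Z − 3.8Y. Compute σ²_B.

σ²_B = 1529.4592

σ²_B = a²·σ²_V + b²·σ²_Z + c²·σ²_Y + 2ab·Cov(V, Z) + 2ac·Cov(V, Y) + 2bc·Cov(Z, Y), with a = 0.36, b = 4, c = -3.8.
= 6.0912 + 560 + 707.56 + 57.6 + 76.608 + 121.6
= 1529.4592.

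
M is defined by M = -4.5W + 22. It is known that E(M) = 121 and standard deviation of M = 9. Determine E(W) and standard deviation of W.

E(W) = -22, standard deviation of W = 2

From M = -4.5W + 22: E(M) = a·E(W) + b, so E(W) = (E(M) − b)/a = (121 − 22)/(-4.5) = -22.
standard deviation of M = |a|·standard deviation of W, so standard deviation of W = 9/|-4.5| = 2.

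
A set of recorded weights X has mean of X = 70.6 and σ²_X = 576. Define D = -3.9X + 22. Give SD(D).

D = -3.9X + 22 is linear with a = -3.9, b = 22.
SD(X) = √576 = 24.
SD(D) = |a|·SD(X) = |-3.9|·24 = 93.6.

SD(D) = 93.6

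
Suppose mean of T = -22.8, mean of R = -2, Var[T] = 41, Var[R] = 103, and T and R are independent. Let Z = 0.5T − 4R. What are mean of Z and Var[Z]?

mean of Z = -3.4, Var[Z] = 1658.25

mean of Z = 0.5·mean of T + (-4)·mean of R = 0.5·(-22.8) + (-4)·(-2) = -3.4.
Var[Z] = a²·Var[T] + b²·Var[R] + 2ab·covariance of T and R with a = 0.5, b = -4.
Independence gives covariance of T and R = 0.
= 0.5²·41 + (-4)²·103 + 2·0.5·(-4)·0
= 10.25 + 1648 + 0 = 1658.25.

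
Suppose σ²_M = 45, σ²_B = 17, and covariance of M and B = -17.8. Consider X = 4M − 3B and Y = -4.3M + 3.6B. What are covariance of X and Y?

covariance of X and Y = -1443.54

By bilinearity, covariance of X and Y = ac·σ²_M + bd·σ²_B + (ad+bc)·covariance of M and B, with a=4, b=-3, c=-4.3, d=3.6.
ac·σ²_M = 4·(-4.3)·45 = -774
bd·σ²_B = (-3)·3.6·17 = -183.6
(ad+bc)·covariance of M and B = (27.3)·(-17.8) = -485.94
covariance of X and Y = -774 + (-183.6) + (-485.94) = -1443.54.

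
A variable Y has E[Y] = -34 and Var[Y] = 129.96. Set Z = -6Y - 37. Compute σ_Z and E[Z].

Z = -6Y - 37 is linear with a = -6, b = -37.
σ_Y = √129.96 = 11.4.
σ_Z = |a|·σ_Y = |-6|·11.4 = 68.4.
E[Z] = a·E[Y] + b = (-6)·(-34) + (-37) = 167.

σ_Z = 68.4, E[Z] = 167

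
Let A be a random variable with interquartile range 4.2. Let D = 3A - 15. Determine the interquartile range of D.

IQR(D) = 12.6

Under D = aA + b, IQR(D) = |a|·IQR(A) = |3|·4.2 = 12.6 (shifts cancel; spread scales by |a|).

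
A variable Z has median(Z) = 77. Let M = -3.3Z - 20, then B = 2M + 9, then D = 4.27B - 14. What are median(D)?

median(M) = (-3.3)·77 + (-20) = -274.1.
median(B) = 2·(-274.1) + 9 = -539.2.
median(D) = 4.27·(-539.2) + (-14) = -2316.384.

median(D) = -2316.384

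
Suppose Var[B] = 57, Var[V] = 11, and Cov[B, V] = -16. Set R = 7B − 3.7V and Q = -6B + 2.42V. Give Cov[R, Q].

Cov[R, Q] = -3118.734

By bilinearity, Cov[R, Q] = ac·Var[B] + bd·Var[V] + (ad+bc)·Cov[B, V], with a=7, b=-3.7, c=-6, d=2.42.
ac·Var[B] = 7·(-6)·57 = -2394
bd·Var[V] = (-3.7)·2.42·11 = -98.494
(ad+bc)·Cov[B, V] = (39.14)·(-16) = -626.24
Cov[R, Q] = -2394 + (-98.494) + (-626.24) = -3118.734.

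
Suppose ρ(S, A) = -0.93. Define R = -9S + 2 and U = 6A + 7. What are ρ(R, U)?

ρ(R, U) = 0.93

Linear rescalings preserve |correlation|; the slopes -9 and 6 have opposite signs, so the correlation flips sign: ρ(R, U) = −ρ(S, A) = 0.93.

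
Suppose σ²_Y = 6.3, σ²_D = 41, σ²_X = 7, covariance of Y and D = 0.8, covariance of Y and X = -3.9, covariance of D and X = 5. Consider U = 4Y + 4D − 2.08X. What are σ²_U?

σ²_U = 794.3808

σ²_U = a²·σ²_Y + b²·σ²_D + c²·σ²_X + 2ab·covariance of Y and D + 2ac·covariance of Y and X + 2bc·covariance of D and X, with a = 4, b = 4, c = -2.08.
= 100.8 + 656 + 30.2848 + 25.6 + 64.896 + (-83.2)
= 794.3808.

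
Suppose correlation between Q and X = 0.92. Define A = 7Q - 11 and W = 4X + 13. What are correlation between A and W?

Linear rescalings preserve correlation up to sign; here the slopes 7 and 4 have the same sign, so correlation between A and W = correlation between Q and X = 0.92.

correlation between A and W = 0.92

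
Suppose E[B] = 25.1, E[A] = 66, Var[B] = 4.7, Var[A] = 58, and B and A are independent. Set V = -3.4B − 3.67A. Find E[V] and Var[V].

E[V] = -327.56, Var[V] = 835.5282

E[V] = (-3.4)·E[B] + (-3.67)·E[A] = (-3.4)·25.1 + (-3.67)·66 = -327.56.
Var[V] = a²·Var[B] + b²·Var[A] + 2ab·covariance of B and A with a = -3.4, b = -3.67.
Independence gives covariance of B and A = 0.
= (-3.4)²·4.7 + (-3.67)²·58 + 2·(-3.4)·(-3.67)·0
= 54.332 + 781.1962 + 0 = 835.5282.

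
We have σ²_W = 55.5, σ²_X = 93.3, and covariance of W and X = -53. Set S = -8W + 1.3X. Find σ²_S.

σ²_S = 4812.077

σ²_S = a²·σ²_W + b²·σ²_X + 2ab·covariance of W and X with a = -8, b = 1.3.
= (-8)²·55.5 + 1.3²·93.3 + 2·(-8)·1.3·(-53)
= 3552 + 157.677 + 1102.4 = 4812.077.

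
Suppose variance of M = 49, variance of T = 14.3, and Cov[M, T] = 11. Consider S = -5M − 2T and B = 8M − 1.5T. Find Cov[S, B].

Cov[S, B] = -2010.6

By bilinearity, Cov[S, B] = ac·variance of M + bd·variance of T + (ad+bc)·Cov[M, T], with a=-5, b=-2, c=8, d=-1.5.
ac·variance of M = (-5)·8·49 = -1960
bd·variance of T = (-2)·(-1.5)·14.3 = 42.9
(ad+bc)·Cov[M, T] = (-8.5)·11 = -93.5
Cov[S, B] = -1960 + 42.9 + (-93.5) = -2010.6.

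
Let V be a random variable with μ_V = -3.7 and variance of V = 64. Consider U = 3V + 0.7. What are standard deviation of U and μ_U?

standard deviation of U = 24, μ_U = -10.4

U = 3V + 0.7 is linear with a = 3, b = 0.7.
standard deviation of V = √64 = 8.
standard deviation of U = |a|·standard deviation of V = |3|·8 = 24.
μ_U = a·μ_V + b = 3·(-3.7) + 0.7 = -10.4.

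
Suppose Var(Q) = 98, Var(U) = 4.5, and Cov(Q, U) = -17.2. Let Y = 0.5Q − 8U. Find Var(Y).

Var(Y) = a²·Var(Q) + b²·Var(U) + 2ab·Cov(Q, U) with a = 0.5, b = -8.
= 0.5²·98 + (-8)²·4.5 + 2·0.5·(-8)·(-17.2)
= 24.5 + 288 + 137.6 = 450.1.

Var(Y) = 450.1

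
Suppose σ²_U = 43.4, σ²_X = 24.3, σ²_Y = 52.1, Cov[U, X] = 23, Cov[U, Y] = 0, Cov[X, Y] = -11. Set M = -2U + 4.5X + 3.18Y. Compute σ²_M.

σ²_M = a²·σ²_U + b²·σ²_X + c²·σ²_Y + 2ab·Cov[U, X] + 2ac·Cov[U, Y] + 2bc·Cov[X, Y], with a = -2, b = 4.5, c = 3.18.
= 173.6 + 492.075 + 526.85604 + (-414) + 0 + (-314.82)
= 463.71104.

σ²_M = 463.71104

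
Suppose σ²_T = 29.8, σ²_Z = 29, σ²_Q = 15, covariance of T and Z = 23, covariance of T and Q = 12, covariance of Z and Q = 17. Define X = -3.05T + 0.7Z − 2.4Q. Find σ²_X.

σ²_X = a²·σ²_T + b²·σ²_Z + c²·σ²_Q + 2ab·covariance of T and Z + 2ac·covariance of T and Q + 2bc·covariance of Z and Q, with a = -3.05, b = 0.7, c = -2.4.
= 277.2145 + 14.21 + 86.4 + (-98.21) + 175.68 + (-57.12)
= 398.1745.

σ²_X = 398.1745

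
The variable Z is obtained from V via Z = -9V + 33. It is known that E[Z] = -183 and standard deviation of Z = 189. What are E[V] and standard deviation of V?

From Z = -9V + 33: E[Z] = a·E[V] + b, so E[V] = (E[Z] − b)/a = (-183 − 33)/(-9) = 24.
standard deviation of Z = |a|·standard deviation of V, so standard deviation of V = 189/|-9| = 21.

E[V] = 24, standard deviation of V = 21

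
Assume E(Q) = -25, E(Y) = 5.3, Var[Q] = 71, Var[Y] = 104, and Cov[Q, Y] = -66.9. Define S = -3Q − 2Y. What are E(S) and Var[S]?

E(S) = (-3)·E(Q) + (-2)·E(Y) = (-3)·(-25) + (-2)·5.3 = 64.4.
Var[S] = a²·Var[Q] + b²·Var[Y] + 2ab·Cov[Q, Y] with a = -3, b = -2.
= (-3)²·71 + (-2)²·104 + 2·(-3)·(-2)·(-66.9)
= 639 + 416 + (-802.8) = 252.2.

E(S) = 64.4, Var[S] = 252.2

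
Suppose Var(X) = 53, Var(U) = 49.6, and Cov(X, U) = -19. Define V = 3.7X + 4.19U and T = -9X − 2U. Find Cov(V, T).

By bilinearity, Cov(V, T) = ac·Var(X) + bd·Var(U) + (ad+bc)·Cov(X, U), with a=3.7, b=4.19, c=-9, d=-2.
ac·Var(X) = 3.7·(-9)·53 = -1764.9
bd·Var(U) = 4.19·(-2)·49.6 = -415.648
(ad+bc)·Cov(X, U) = (-45.11)·(-19) = 857.09
Cov(V, T) = -1764.9 + (-415.648) + 857.09 = -1323.458.

Cov(V, T) = -1323.458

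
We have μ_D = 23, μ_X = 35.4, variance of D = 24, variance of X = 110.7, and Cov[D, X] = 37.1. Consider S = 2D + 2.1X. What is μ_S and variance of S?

μ_S = 2·μ_D + 2.1·μ_X = 2·23 + 2.1·35.4 = 120.34.
variance of S = a²·variance of D + b²·variance of X + 2ab·Cov[D, X] with a = 2, b = 2.1.
= 2²·24 + 2.1²·110.7 + 2·2·2.1·37.1
= 96 + 488.187 + 311.64 = 895.827.

μ_S = 120.34, variance of S = 895.827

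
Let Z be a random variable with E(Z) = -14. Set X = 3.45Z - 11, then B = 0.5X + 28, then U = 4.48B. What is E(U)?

E(X) = 3.45·(-14) + (-11) = -59.3.
E(B) = 0.5·(-59.3) + 28 = -1.65.
E(U) = 4.48·(-1.65) = -7.392.

E(U) = -7.392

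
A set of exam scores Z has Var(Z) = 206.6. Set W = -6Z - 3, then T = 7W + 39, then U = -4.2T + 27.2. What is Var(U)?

Var(U) = 6428763.936

Var(W) = (-6)²·206.6 = 7437.6.
Var(T) = 7²·7437.6 = 364442.4.
Var(U) = (-4.2)²·364442.4 = 6428763.936.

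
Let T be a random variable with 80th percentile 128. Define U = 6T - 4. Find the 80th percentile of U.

80th percentile of U = 764

Since a = 6 > 0 the transformation is increasing, so the 80th percentile of U = a·(P_{80} of T) + b = 6·128 + (-4) = 764.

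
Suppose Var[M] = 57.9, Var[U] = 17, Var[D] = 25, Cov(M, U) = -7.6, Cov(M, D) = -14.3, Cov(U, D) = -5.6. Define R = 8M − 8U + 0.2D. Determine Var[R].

Var[R] = 5739.56

Var[R] = a²·Var[M] + b²·Var[U] + c²·Var[D] + 2ab·Cov(M, U) + 2ac·Cov(M, D) + 2bc·Cov(U, D), with a = 8, b = -8, c = 0.2.
= 3705.6 + 1088 + 1 + 972.8 + (-45.76) + 17.92
= 5739.56.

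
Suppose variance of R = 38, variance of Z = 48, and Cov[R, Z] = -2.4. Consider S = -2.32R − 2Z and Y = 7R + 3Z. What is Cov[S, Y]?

By bilinearity, Cov[S, Y] = ac·variance of R + bd·variance of Z + (ad+bc)·Cov[R, Z], with a=-2.32, b=-2, c=7, d=3.
ac·variance of R = (-2.32)·7·38 = -617.12
bd·variance of Z = (-2)·3·48 = -288
(ad+bc)·Cov[R, Z] = (-20.96)·(-2.4) = 50.304
Cov[S, Y] = -617.12 + (-288) + 50.304 = -854.816.

Cov[S, Y] = -854.816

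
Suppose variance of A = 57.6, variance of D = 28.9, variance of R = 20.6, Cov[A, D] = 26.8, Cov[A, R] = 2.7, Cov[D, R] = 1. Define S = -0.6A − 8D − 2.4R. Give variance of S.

variance of S = a²·variance of A + b²·variance of D + c²·variance of R + 2ab·Cov[A, D] + 2ac·Cov[A, R] + 2bc·Cov[D, R], with a = -0.6, b = -8, c = -2.4.
= 20.736 + 1849.6 + 118.656 + 257.28 + 7.776 + 38.4
= 2292.448.

variance of S = 2292.448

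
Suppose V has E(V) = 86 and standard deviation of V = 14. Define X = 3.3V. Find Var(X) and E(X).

X = 3.3V is linear with a = 3.3, b = 0.
Var(V) = 14² = 196.
Var(X) = a²·Var(V) = 3.3²·196 = 2134.44.
E(X) = a·E(V) + b = 3.3·86 = 283.8.

Var(X) = 2134.44, E(X) = 283.8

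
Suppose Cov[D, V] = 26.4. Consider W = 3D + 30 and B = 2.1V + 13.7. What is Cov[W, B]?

Cov[W, B] = a·c·Cov[D, V] = 3·2.1·26.4 = 166.32. Additive constants drop out.

Cov[W, B] = 166.32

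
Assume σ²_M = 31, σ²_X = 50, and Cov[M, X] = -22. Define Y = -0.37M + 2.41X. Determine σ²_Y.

σ²_Y = 333.8837

σ²_Y = a²·σ²_M + b²·σ²_X + 2ab·Cov[M, X] with a = -0.37, b = 2.41.
= (-0.37)²·31 + 2.41²·50 + 2·(-0.37)·2.41·(-22)
= 4.2439 + 290.405 + 39.2348 = 333.8837.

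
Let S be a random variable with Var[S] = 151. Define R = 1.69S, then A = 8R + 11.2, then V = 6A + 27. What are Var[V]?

Var[V] = 993648.6144

Var[R] = 1.69²·151 = 431.2711.
Var[A] = 8²·431.2711 = 27601.3504.
Var[V] = 6²·27601.3504 = 993648.6144.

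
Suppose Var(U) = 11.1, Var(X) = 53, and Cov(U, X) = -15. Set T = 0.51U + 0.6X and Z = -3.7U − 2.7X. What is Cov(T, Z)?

Cov(T, Z) = -52.8507

By bilinearity, Cov(T, Z) = ac·Var(U) + bd·Var(X) + (ad+bc)·Cov(U, X), with a=0.51, b=0.6, c=-3.7, d=-2.7.
ac·Var(U) = 0.51·(-3.7)·11.1 = -20.9457
bd·Var(X) = 0.6·(-2.7)·53 = -85.86
(ad+bc)·Cov(U, X) = (-3.597)·(-15) = 53.955
Cov(T, Z) = -20.9457 + (-85.86) + 53.955 = -52.8507.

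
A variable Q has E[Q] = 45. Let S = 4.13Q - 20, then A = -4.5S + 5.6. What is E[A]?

E[A] = -740.725

E[S] = 4.13·45 + (-20) = 165.85.
E[A] = (-4.5)·165.85 + 5.6 = -740.725.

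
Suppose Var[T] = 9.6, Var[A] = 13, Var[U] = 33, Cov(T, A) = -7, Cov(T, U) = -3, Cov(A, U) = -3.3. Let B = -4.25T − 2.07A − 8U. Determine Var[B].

Var[B] = a²·Var[T] + b²·Var[A] + c²·Var[U] + 2ab·Cov(T, A) + 2ac·Cov(T, U) + 2bc·Cov(A, U), with a = -4.25, b = -2.07, c = -8.
= 173.4 + 55.7037 + 2112 + (-123.165) + (-204) + (-109.296)
= 1904.6427.

Var[B] = 1904.6427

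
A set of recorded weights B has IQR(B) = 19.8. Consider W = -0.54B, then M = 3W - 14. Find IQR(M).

IQR(M) = 32.076

IQR(W) = |-0.54|·19.8 = 10.692.
IQR(M) = |3|·10.692 = 32.076.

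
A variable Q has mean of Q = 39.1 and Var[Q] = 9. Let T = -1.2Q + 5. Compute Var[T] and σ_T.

T = -1.2Q + 5 is linear with a = -1.2, b = 5.
Var[T] = a²·Var[Q] = (-1.2)²·9 = 12.96 (the additive constant 5 does not affect variance).
σ_Q = √9 = 3.
σ_T = |a|·σ_Q = |-1.2|·3 = 3.6.

Var[T] = 12.96, σ_T = 3.6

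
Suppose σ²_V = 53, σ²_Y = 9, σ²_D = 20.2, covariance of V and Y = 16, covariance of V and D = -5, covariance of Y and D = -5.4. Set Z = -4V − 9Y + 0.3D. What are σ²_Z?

σ²_Z = 2771.978

σ²_Z = a²·σ²_V + b²·σ²_Y + c²·σ²_D + 2ab·covariance of V and Y + 2ac·covariance of V and D + 2bc·covariance of Y and D, with a = -4, b = -9, c = 0.3.
= 848 + 729 + 1.818 + 1152 + 12 + 29.16
= 2771.978.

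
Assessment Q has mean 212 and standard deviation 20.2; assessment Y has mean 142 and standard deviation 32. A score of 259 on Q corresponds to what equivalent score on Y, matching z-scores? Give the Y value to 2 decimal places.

z = (259 − 212)/20.2 ≈ 2.3267.
Y = 142 + z·32 = 142 + (259 − 212)·32/20.2 ≈ 216.46.

Y = 216.46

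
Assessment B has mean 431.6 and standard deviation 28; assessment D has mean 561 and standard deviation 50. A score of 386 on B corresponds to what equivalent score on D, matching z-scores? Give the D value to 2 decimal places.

D = 479.57

z = (386 − 431.6)/28 ≈ -1.6286.
D = 561 + z·50 = 561 + (386 − 431.6)·50/28 ≈ 479.57.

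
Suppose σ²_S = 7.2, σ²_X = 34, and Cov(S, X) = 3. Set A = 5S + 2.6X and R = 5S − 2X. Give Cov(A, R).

By bilinearity, Cov(A, R) = ac·σ²_S + bd·σ²_X + (ad+bc)·Cov(S, X), with a=5, b=2.6, c=5, d=-2.
ac·σ²_S = 5·5·7.2 = 180
bd·σ²_X = 2.6·(-2)·34 = -176.8
(ad+bc)·Cov(S, X) = (3)·3 = 9
Cov(A, R) = 180 + (-176.8) + 9 = 12.2.

Cov(A, R) = 12.2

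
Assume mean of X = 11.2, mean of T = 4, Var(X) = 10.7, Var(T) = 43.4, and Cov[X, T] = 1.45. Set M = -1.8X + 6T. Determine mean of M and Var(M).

mean of M = 3.84, Var(M) = 1565.748

mean of M = (-1.8)·mean of X + 6·mean of T = (-1.8)·11.2 + 6·4 = 3.84.
Var(M) = a²·Var(X) + b²·Var(T) + 2ab·Cov[X, T] with a = -1.8, b = 6.
= (-1.8)²·10.7 + 6²·43.4 + 2·(-1.8)·6·1.45
= 34.668 + 1562.4 + (-31.32) = 1565.748.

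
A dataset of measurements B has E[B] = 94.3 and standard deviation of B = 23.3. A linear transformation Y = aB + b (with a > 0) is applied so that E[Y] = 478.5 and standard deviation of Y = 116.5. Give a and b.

standard deviation of Y = a·standard deviation of B (a > 0), so a = 116.5/23.3 = 5.
E[Y] = a·E[B] + b, so b = 478.5 − 5·94.3 = 7.

a = 5, b = 7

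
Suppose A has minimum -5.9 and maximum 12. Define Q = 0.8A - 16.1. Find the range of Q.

Range of A = 12 − (-5.9) = 17.9.
Range(Q) = |a|·Range(A) = |0.8|·17.9 = 14.32.

Range(Q) = 14.32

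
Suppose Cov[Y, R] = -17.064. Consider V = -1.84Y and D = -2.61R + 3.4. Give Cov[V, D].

Cov[V, D] = a·c·Cov[Y, R] = (-1.84)·(-2.61)·(-17.064) = -81.9481536. Additive constants drop out.

Cov[V, D] = -81.9481536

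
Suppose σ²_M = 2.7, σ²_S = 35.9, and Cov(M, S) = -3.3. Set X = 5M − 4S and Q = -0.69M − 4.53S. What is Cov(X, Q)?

By bilinearity, Cov(X, Q) = ac·σ²_M + bd·σ²_S + (ad+bc)·Cov(M, S), with a=5, b=-4, c=-0.69, d=-4.53.
ac·σ²_M = 5·(-0.69)·2.7 = -9.315
bd·σ²_S = (-4)·(-4.53)·35.9 = 650.508
(ad+bc)·Cov(M, S) = (-19.89)·(-3.3) = 65.637
Cov(X, Q) = -9.315 + 650.508 + 65.637 = 706.83.

Cov(X, Q) = 706.83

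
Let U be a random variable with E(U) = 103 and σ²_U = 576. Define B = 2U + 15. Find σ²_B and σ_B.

B = 2U + 15 is linear with a = 2, b = 15.
σ²_B = a²·σ²_U = 2²·576 = 2304 (the additive constant 15 does not affect variance).
σ_U = √576 = 24.
σ_B = |a|·σ_U = |2|·24 = 48.

σ²_B = 2304, σ_B = 48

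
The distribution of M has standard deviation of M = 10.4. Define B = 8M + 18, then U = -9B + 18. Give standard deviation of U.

standard deviation of U = 748.8

standard deviation of B = |8|·10.4 = 83.2.
standard deviation of U = |-9|·83.2 = 748.8.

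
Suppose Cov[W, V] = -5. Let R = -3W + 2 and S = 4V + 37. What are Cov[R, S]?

Cov[R, S] = 60

Cov[R, S] = a·c·Cov[W, V] = (-3)·4·(-5) = 60. Additive constants drop out.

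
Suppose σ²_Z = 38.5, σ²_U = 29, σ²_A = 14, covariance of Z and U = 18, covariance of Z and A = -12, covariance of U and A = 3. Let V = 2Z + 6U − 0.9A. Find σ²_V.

σ²_V = 1652.14

σ²_V = a²·σ²_Z + b²·σ²_U + c²·σ²_A + 2ab·covariance of Z and U + 2ac·covariance of Z and A + 2bc·covariance of U and A, with a = 2, b = 6, c = -0.9.
= 154 + 1044 + 11.34 + 432 + 43.2 + (-32.4)
= 1652.14.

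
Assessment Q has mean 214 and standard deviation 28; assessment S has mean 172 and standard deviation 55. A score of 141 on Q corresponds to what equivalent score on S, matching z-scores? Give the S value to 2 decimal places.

S = 28.61

z = (141 − 214)/28 ≈ -2.6071.
S = 172 + z·55 = 172 + (141 − 214)·55/28 ≈ 28.61.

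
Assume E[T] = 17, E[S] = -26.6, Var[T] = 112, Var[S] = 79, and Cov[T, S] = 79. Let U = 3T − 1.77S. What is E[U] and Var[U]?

E[U] = 98.082, Var[U] = 416.5191

E[U] = 3·E[T] + (-1.77)·E[S] = 3·17 + (-1.77)·(-26.6) = 98.082.
Var[U] = a²·Var[T] + b²·Var[S] + 2ab·Cov[T, S] with a = 3, b = -1.77.
= 3²·112 + (-1.77)²·79 + 2·3·(-1.77)·79
= 1008 + 247.4991 + (-838.98) = 416.5191.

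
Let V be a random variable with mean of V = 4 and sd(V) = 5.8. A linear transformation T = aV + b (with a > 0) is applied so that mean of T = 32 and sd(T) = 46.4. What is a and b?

a = 8, b = 0

sd(T) = a·sd(V) (a > 0), so a = 46.4/5.8 = 8.
mean of T = a·mean of V + b, so b = 32 − 8·4 = 0.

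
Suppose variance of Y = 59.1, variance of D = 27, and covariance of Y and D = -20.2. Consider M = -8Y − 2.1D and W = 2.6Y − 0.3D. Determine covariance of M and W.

covariance of M and W = -1150.458

By bilinearity, covariance of M and W = ac·variance of Y + bd·variance of D + (ad+bc)·covariance of Y and D, with a=-8, b=-2.1, c=2.6, d=-0.3.
ac·variance of Y = (-8)·2.6·59.1 = -1229.28
bd·variance of D = (-2.1)·(-0.3)·27 = 17.01
(ad+bc)·covariance of Y and D = (-3.06)·(-20.2) = 61.812
covariance of M and W = -1229.28 + 17.01 + 61.812 = -1150.458.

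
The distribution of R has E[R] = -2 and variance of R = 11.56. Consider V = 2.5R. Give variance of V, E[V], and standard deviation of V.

variance of V = 72.25, E[V] = -5, standard deviation of V = 8.5

V = 2.5R is linear with a = 2.5, b = 0.
variance of V = a²·variance of R = 2.5²·11.56 = 72.25.
E[V] = a·E[R] + b = 2.5·(-2) = -5.
standard deviation of R = √11.56 = 3.4.
standard deviation of V = |a|·standard deviation of R = |2.5|·3.4 = 8.5.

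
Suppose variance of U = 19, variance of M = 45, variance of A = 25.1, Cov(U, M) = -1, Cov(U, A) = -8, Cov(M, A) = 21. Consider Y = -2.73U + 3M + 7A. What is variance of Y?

variance of Y = 2980.6451

variance of Y = a²·variance of U + b²·variance of M + c²·variance of A + 2ab·Cov(U, M) + 2ac·Cov(U, A) + 2bc·Cov(M, A), with a = -2.73, b = 3, c = 7.
= 141.6051 + 405 + 1229.9 + 16.38 + 305.76 + 882
= 2980.6451.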